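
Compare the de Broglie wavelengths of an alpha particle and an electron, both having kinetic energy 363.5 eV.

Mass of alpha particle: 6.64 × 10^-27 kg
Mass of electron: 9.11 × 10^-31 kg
The electron has the longer wavelength.

Using λ = h/√(2mKE):

For alpha particle: λ₁ = h/√(2m₁KE) = 7.53 × 10^-13 m
For electron: λ₂ = h/√(2m₂KE) = 6.43 × 10^-11 m

Since λ ∝ 1/√m at constant kinetic energy, the lighter particle has the longer wavelength.

The electron has the longer de Broglie wavelength.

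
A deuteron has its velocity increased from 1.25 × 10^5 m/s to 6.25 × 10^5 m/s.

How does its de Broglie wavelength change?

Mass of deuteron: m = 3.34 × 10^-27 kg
The wavelength decreases by a factor of 5.

Using λ = h/(mv):

Initial wavelength: λ₁ = h/(mv₁) = 1.59 × 10^-12 m
Final wavelength: λ₂ = h/(mv₂) = 3.17 × 10^-13 m

Since λ ∝ 1/v, when velocity increases by a factor of 5, the wavelength decreases by a factor of 5.

λ₂/λ₁ = v₁/v₂ = 1/5

The wavelength decreases by a factor of 5.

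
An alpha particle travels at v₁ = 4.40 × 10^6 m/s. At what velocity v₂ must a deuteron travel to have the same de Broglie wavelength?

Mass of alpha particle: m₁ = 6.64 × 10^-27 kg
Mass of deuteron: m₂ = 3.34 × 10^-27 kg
v₂ = 8.75 × 10^6 m/s

For equal de Broglie wavelengths: λ₁ = λ₂

h/(m₁v₁) = h/(m₂v₂)
m₁v₁ = m₂v₂
v₂ = v₁ · (m₁/m₂)

v₂ = 4.40 × 10^6 m/s × (6.64 × 10^-27 kg / 3.34 × 10^-27 kg)
v₂ = 8.75 × 10^6 m/s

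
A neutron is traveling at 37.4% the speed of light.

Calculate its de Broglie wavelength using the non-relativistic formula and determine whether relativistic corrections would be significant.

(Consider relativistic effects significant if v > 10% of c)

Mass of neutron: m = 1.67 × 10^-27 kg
Yes, relativistic corrections are needed.

Using the non-relativistic de Broglie formula λ = h/(mv):

v = 37.4% × c = 1.121 × 10^8 m/s

λ = h/(mv)
λ = (6.626 × 10^-34 J·s) / (1.67 × 10^-27 kg × 1.121 × 10^8 m/s)
λ = 3.54 × 10^-15 m

Since v = 37.4% of c > 10% of c, relativistic corrections ARE significant and the actual wavelength would differ from this non-relativistic estimate.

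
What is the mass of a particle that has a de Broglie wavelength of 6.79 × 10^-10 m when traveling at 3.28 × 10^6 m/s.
2.98 × 10^-31 kg

From the de Broglie relation λ = h/(mv), we solve for m:

m = h/(λv)
m = (6.626 × 10^-34 J·s) / (6.79 × 10^-10 m × 3.28 × 10^6 m/s)
m = 2.98 × 10^-31 kg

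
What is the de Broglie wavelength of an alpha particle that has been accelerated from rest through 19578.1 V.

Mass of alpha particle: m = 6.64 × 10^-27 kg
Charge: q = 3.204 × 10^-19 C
7.26 × 10^-14 m

When a particle is accelerated through voltage V, it gains kinetic energy KE = qV.

The de Broglie wavelength is then λ = h/√(2mqV):

λ = h/√(2mqV)
λ = (6.626 × 10^-34 J·s) / √(2 × 6.64 × 10^-27 kg × 3.204 × 10^-19 C × 19578.1 V)
λ = 7.26 × 10^-14 m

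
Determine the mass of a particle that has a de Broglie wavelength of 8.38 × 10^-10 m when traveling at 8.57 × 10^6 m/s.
9.23 × 10^-32 kg

From the de Broglie relation λ = h/(mv), we solve for m:

m = h/(λv)
m = (6.626 × 10^-34 J·s) / (8.38 × 10^-10 m × 8.57 × 10^6 m/s)
m = 9.23 × 10^-32 kg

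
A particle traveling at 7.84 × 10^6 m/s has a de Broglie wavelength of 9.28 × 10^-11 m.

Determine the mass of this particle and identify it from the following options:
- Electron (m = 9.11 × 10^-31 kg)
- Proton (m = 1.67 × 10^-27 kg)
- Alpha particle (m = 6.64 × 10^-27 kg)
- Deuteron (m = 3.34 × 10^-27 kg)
The particle is an electron.

From λ = h/(mv), solve for mass:

m = h/(λv)
m = (6.626 × 10^-34 J·s) / (9.28 × 10^-11 m × 7.84 × 10^6 m/s)
m = 9.11 × 10^-31 kg

Comparing with the listed masses, this is closest to an electron.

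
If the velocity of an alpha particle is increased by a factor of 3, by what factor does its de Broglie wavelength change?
The wavelength decreases by a factor of 3.

From λ = h/(mv), the wavelength is inversely proportional to velocity:

λ ∝ 1/v

If v → 3v, then λ → λ/3

When velocity is increased by a factor of 3, the wavelength decreases by a factor of 3.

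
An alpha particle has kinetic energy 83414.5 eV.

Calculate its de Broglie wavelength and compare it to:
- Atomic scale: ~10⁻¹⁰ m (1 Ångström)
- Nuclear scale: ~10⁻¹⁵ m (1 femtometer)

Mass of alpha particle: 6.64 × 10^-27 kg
λ = 4.97 × 10^-14 m, which is between nuclear and atomic scales.

Using λ = h/√(2mKE):

KE = 83414.5 eV = 1.336 × 10^-14 J

λ = h/√(2mKE)
λ = (6.626 × 10^-34 J·s) / √(2 × 6.64 × 10^-27 kg × 1.336 × 10^-14 J)
λ = 4.97 × 10^-14 m

Comparison:
- Atomic scale (10⁻¹⁰ m): λ is 0.0005× this size
- Nuclear scale (10⁻¹⁵ m): λ is 50× this size

The wavelength is between nuclear and atomic scales.

This wavelength is appropriate for probing atomic structure but too large for nuclear physics experiments.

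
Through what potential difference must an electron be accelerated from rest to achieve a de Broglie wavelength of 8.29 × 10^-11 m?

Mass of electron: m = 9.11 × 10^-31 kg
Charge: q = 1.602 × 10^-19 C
219 V

From λ = h/√(2mqV), we solve for V:

λ² = h²/(2mqV)
V = h²/(2mqλ²)
V = (6.626 × 10^-34 J·s)² / (2 × 9.11 × 10^-31 kg × 1.602 × 10^-19 C × (8.29 × 10^-11 m)²)
V = 219 V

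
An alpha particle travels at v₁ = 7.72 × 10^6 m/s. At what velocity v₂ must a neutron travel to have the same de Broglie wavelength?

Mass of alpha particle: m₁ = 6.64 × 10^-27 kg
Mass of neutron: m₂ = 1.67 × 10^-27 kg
v₂ = 3.07 × 10^7 m/s

For equal de Broglie wavelengths: λ₁ = λ₂

h/(m₁v₁) = h/(m₂v₂)
m₁v₁ = m₂v₂
v₂ = v₁ · (m₁/m₂)

v₂ = 7.72 × 10^6 m/s × (6.64 × 10^-27 kg / 1.67 × 10^-27 kg)
v₂ = 3.07 × 10^7 m/s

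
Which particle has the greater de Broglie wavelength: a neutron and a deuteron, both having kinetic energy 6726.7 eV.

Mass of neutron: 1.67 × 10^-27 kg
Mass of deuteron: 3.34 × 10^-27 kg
The neutron has the longer wavelength.

Using λ = h/√(2mKE):

For neutron: λ₁ = h/√(2m₁KE) = 3.49 × 10^-13 m
For deuteron: λ₂ = h/√(2m₂KE) = 2.47 × 10^-13 m

Since λ ∝ 1/√m at constant kinetic energy, the lighter particle has the longer wavelength.

The neutron has the longer de Broglie wavelength.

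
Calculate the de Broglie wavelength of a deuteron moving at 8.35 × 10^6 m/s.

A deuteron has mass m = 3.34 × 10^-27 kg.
2.38 × 10^-14 m

Using the de Broglie relation λ = h/(mv):

λ = h/(mv)
λ = (6.626 × 10^-34 J·s) / (3.34 × 10^-27 kg × 8.35 × 10^6 m/s)
λ = 2.38 × 10^-14 m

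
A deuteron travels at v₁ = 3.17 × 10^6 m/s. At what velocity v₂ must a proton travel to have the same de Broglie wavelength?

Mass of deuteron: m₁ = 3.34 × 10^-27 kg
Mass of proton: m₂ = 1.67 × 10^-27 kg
v₂ = 6.34 × 10^6 m/s

For equal de Broglie wavelengths: λ₁ = λ₂

h/(m₁v₁) = h/(m₂v₂)
m₁v₁ = m₂v₂
v₂ = v₁ · (m₁/m₂)

v₂ = 3.17 × 10^6 m/s × (3.34 × 10^-27 kg / 1.67 × 10^-27 kg)
v₂ = 6.34 × 10^6 m/s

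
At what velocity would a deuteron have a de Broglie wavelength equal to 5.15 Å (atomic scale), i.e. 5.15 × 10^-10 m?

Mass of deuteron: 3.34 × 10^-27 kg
3.85 × 10^2 m/s

From λ = h/(mv), solve for v:

v = h/(mλ)
v = (6.626 × 10^-34 J·s) / (3.34 × 10^-27 kg × 5.15 × 10^-10 m)
v = 3.85 × 10^2 m/s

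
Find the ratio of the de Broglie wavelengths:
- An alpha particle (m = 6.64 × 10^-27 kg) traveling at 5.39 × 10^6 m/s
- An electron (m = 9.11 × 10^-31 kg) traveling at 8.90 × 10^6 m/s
λ₁/λ₂ = 2.27 × 10^-4

Using λ = h/(mv):

λ₁ = h/(m₁v₁) = 1.85 × 10^-14 m
λ₂ = h/(m₂v₂) = 8.17 × 10^-11 m

Ratio λ₁/λ₂ = (m₂v₂)/(m₁v₁)
         = (9.11 × 10^-31 kg × 8.90 × 10^6 m/s) / (6.64 × 10^-27 kg × 5.39 × 10^6 m/s)
         = 2.27 × 10^-4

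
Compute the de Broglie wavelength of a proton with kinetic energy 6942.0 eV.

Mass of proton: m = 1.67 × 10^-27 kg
3.44 × 10^-13 m

Using λ = h/√(2mKE):

First convert KE to Joules: KE = 6942.0 eV = 1.112 × 10^-15 J

λ = h/√(2mKE)
λ = (6.626 × 10^-34 J·s) / √(2 × 1.67 × 10^-27 kg × 1.112 × 10^-15 J)
λ = 3.44 × 10^-13 m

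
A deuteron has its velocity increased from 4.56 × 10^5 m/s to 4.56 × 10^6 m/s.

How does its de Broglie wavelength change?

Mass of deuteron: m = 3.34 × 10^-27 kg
The wavelength decreases by a factor of 10.

Using λ = h/(mv):

Initial wavelength: λ₁ = h/(mv₁) = 4.35 × 10^-13 m
Final wavelength: λ₂ = h/(mv₂) = 4.35 × 10^-14 m

Since λ ∝ 1/v, when velocity increases by a factor of 10, the wavelength decreases by a factor of 10.

λ₂/λ₁ = v₁/v₂ = 1/10

The wavelength decreases by a factor of 10.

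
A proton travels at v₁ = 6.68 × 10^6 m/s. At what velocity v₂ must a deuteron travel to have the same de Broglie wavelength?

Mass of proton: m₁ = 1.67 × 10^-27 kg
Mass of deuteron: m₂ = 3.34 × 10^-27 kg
v₂ = 3.34 × 10^6 m/s

For equal de Broglie wavelengths: λ₁ = λ₂

h/(m₁v₁) = h/(m₂v₂)
m₁v₁ = m₂v₂
v₂ = v₁ · (m₁/m₂)

v₂ = 6.68 × 10^6 m/s × (1.67 × 10^-27 kg / 3.34 × 10^-27 kg)
v₂ = 3.34 × 10^6 m/s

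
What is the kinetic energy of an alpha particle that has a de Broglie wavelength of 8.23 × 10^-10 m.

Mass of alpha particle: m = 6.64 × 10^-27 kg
4.88 × 10^-23 J (or 3.05 × 10^-4 eV)

From λ = h/√(2mKE), we solve for KE:

λ² = h²/(2mKE)
KE = h²/(2mλ²)
KE = (6.626 × 10^-34 J·s)² / (2 × 6.64 × 10^-27 kg × (8.23 × 10^-10 m)²)
KE = 4.88 × 10^-23 J
KE = 3.05 × 10^-4 eV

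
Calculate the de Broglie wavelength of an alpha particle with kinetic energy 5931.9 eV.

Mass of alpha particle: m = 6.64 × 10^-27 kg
1.87 × 10^-13 m

Using λ = h/√(2mKE):

First convert KE to Joules: KE = 5931.9 eV = 9.504 × 10^-16 J

λ = h/√(2mKE)
λ = (6.626 × 10^-34 J·s) / √(2 × 6.64 × 10^-27 kg × 9.504 × 10^-16 J)
λ = 1.87 × 10^-13 m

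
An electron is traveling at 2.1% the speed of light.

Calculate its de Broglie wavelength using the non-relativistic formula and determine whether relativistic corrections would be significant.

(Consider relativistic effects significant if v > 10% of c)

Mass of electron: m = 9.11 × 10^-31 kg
No, relativistic corrections are not needed.

Using the non-relativistic de Broglie formula λ = h/(mv):

v = 2.1% × c = 6.296 × 10^6 m/s

λ = h/(mv)
λ = (6.626 × 10^-34 J·s) / (9.11 × 10^-31 kg × 6.296 × 10^6 m/s)
λ = 1.16 × 10^-10 m

Since v = 2.1% of c < 10% of c, relativistic corrections are NOT significant and this non-relativistic result is a good approximation.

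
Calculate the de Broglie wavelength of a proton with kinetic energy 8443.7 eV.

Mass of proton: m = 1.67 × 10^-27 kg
3.12 × 10^-13 m

Using λ = h/√(2mKE):

First convert KE to Joules: KE = 8443.7 eV = 1.353 × 10^-15 J

λ = h/√(2mKE)
λ = (6.626 × 10^-34 J·s) / √(2 × 1.67 × 10^-27 kg × 1.353 × 10^-15 J)
λ = 3.12 × 10^-13 m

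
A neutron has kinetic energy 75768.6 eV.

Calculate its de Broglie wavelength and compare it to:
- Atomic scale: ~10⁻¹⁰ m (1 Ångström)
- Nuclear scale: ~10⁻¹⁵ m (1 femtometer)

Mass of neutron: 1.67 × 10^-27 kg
λ = 1.04 × 10^-13 m, which is between nuclear and atomic scales.

Using λ = h/√(2mKE):

KE = 75768.6 eV = 1.214 × 10^-14 J

λ = h/√(2mKE)
λ = (6.626 × 10^-34 J·s) / √(2 × 1.67 × 10^-27 kg × 1.214 × 10^-14 J)
λ = 1.04 × 10^-13 m

Comparison:
- Atomic scale (10⁻¹⁰ m): λ is 0.001× this size
- Nuclear scale (10⁻¹⁵ m): λ is 1e+02× this size

The wavelength is between nuclear and atomic scales.

This wavelength is appropriate for probing atomic structure but too large for nuclear physics experiments.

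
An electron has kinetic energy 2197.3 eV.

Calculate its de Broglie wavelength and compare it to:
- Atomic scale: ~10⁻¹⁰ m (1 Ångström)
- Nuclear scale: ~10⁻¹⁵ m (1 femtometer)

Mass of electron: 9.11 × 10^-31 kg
λ = 2.62 × 10^-11 m, which is between nuclear and atomic scales.

Using λ = h/√(2mKE):

KE = 2197.3 eV = 3.520 × 10^-16 J

λ = h/√(2mKE)
λ = (6.626 × 10^-34 J·s) / √(2 × 9.11 × 10^-31 kg × 3.520 × 10^-16 J)
λ = 2.62 × 10^-11 m

Comparison:
- Atomic scale (10⁻¹⁰ m): λ is 0.26× this size
- Nuclear scale (10⁻¹⁵ m): λ is 2.6e+04× this size

The wavelength is between nuclear and atomic scales.

This wavelength is appropriate for probing atomic structure but too large for nuclear physics experiments.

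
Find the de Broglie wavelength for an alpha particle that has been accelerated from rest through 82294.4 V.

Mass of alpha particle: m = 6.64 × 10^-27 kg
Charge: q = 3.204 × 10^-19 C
3.54 × 10^-14 m

When a particle is accelerated through voltage V, it gains kinetic energy KE = qV.

The de Broglie wavelength is then λ = h/√(2mqV):

λ = h/√(2mqV)
λ = (6.626 × 10^-34 J·s) / √(2 × 6.64 × 10^-27 kg × 3.204 × 10^-19 C × 82294.4 V)
λ = 3.54 × 10^-14 m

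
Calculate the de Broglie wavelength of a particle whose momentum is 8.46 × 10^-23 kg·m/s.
7.83 × 10^-12 m

Using the de Broglie relation λ = h/p:

λ = h/p
λ = (6.626 × 10^-34 J·s) / (8.46 × 10^-23 kg·m/s)
λ = 7.83 × 10^-12 m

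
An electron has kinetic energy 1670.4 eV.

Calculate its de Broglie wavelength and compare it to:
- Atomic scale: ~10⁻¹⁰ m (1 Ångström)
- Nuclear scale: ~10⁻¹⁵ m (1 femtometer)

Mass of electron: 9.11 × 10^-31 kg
λ = 3.00 × 10^-11 m, which is between nuclear and atomic scales.

Using λ = h/√(2mKE):

KE = 1670.4 eV = 2.676 × 10^-16 J

λ = h/√(2mKE)
λ = (6.626 × 10^-34 J·s) / √(2 × 9.11 × 10^-31 kg × 2.676 × 10^-16 J)
λ = 3.00 × 10^-11 m

Comparison:
- Atomic scale (10⁻¹⁰ m): λ is 0.3× this size
- Nuclear scale (10⁻¹⁵ m): λ is 3e+04× this size

The wavelength is between nuclear and atomic scales.

This wavelength is appropriate for probing atomic structure but too large for nuclear physics experiments.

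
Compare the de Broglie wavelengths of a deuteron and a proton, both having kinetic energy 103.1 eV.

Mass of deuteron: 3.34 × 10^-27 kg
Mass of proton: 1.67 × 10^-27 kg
The proton has the longer wavelength.

Using λ = h/√(2mKE):

For deuteron: λ₁ = h/√(2m₁KE) = 1.99 × 10^-12 m
For proton: λ₂ = h/√(2m₂KE) = 2.82 × 10^-12 m

Since λ ∝ 1/√m at constant kinetic energy, the lighter particle has the longer wavelength.

The proton has the longer de Broglie wavelength.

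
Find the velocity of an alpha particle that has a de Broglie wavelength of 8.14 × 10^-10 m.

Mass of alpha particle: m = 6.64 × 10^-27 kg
1.23 × 10^2 m/s

From the de Broglie relation λ = h/(mv), we solve for v:

v = h/(mλ)
v = (6.626 × 10^-34 J·s) / (6.64 × 10^-27 kg × 8.14 × 10^-10 m)
v = 1.23 × 10^2 m/s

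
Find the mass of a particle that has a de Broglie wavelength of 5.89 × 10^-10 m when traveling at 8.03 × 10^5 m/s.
1.40 × 10^-30 kg

From the de Broglie relation λ = h/(mv), we solve for m:

m = h/(λv)
m = (6.626 × 10^-34 J·s) / (5.89 × 10^-10 m × 8.03 × 10^5 m/s)
m = 1.40 × 10^-30 kg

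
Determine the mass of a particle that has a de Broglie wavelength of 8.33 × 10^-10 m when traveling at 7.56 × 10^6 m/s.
1.05 × 10^-31 kg

From the de Broglie relation λ = h/(mv), we solve for m:

m = h/(λv)
m = (6.626 × 10^-34 J·s) / (8.33 × 10^-10 m × 7.56 × 10^6 m/s)
m = 1.05 × 10^-31 kg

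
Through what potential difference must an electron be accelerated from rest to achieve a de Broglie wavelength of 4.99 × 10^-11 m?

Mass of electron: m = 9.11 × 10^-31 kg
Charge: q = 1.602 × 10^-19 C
604 V

From λ = h/√(2mqV), we solve for V:

λ² = h²/(2mqV)
V = h²/(2mqλ²)
V = (6.626 × 10^-34 J·s)² / (2 × 9.11 × 10^-31 kg × 1.602 × 10^-19 C × (4.99 × 10^-11 m)²)
V = 604 V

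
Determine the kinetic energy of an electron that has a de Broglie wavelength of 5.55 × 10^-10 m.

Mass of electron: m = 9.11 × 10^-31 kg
7.82 × 10^-19 J (or 4.88 eV)

From λ = h/√(2mKE), we solve for KE:

λ² = h²/(2mKE)
KE = h²/(2mλ²)
KE = (6.626 × 10^-34 J·s)² / (2 × 9.11 × 10^-31 kg × (5.55 × 10^-10 m)²)
KE = 7.82 × 10^-19 J
KE = 4.88 eV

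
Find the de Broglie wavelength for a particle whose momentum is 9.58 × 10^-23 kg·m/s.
6.92 × 10^-12 m

Using the de Broglie relation λ = h/p:

λ = h/p
λ = (6.626 × 10^-34 J·s) / (9.58 × 10^-23 kg·m/s)
λ = 6.92 × 10^-12 m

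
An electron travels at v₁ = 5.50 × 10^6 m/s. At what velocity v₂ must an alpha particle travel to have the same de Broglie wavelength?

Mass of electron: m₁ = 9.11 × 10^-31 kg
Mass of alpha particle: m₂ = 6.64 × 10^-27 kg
v₂ = 7.55 × 10^2 m/s

For equal de Broglie wavelengths: λ₁ = λ₂

h/(m₁v₁) = h/(m₂v₂)
m₁v₁ = m₂v₂
v₂ = v₁ · (m₁/m₂)

v₂ = 5.50 × 10^6 m/s × (9.11 × 10^-31 kg / 6.64 × 10^-27 kg)
v₂ = 7.55 × 10^2 m/s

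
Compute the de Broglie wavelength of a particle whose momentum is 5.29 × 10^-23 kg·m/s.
1.25 × 10^-11 m

Using the de Broglie relation λ = h/p:

λ = h/p
λ = (6.626 × 10^-34 J·s) / (5.29 × 10^-23 kg·m/s)
λ = 1.25 × 10^-11 m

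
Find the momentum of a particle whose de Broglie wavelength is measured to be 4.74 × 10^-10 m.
1.40 × 10^-24 kg·m/s

From the de Broglie relation λ = h/p, we solve for p:

p = h/λ
p = (6.626 × 10^-34 J·s) / (4.74 × 10^-10 m)
p = 1.40 × 10^-24 kg·m/s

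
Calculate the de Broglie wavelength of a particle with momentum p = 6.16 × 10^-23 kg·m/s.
1.08 × 10^-11 m

Using the de Broglie relation λ = h/p:

λ = h/p
λ = (6.626 × 10^-34 J·s) / (6.16 × 10^-23 kg·m/s)
λ = 1.08 × 10^-11 m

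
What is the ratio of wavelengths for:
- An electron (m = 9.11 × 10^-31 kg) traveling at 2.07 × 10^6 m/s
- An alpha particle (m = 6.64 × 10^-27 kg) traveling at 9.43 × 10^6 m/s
λ₁/λ₂ = 3.32 × 10^4

Using λ = h/(mv):

λ₁ = h/(m₁v₁) = 3.51 × 10^-10 m
λ₂ = h/(m₂v₂) = 1.06 × 10^-14 m

Ratio λ₁/λ₂ = (m₂v₂)/(m₁v₁)
         = (6.64 × 10^-27 kg × 9.43 × 10^6 m/s) / (9.11 × 10^-31 kg × 2.07 × 10^6 m/s)
         = 3.32 × 10^4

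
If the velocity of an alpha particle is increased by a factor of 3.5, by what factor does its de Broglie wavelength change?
The wavelength decreases by a factor of 3.5.

From λ = h/(mv), the wavelength is inversely proportional to velocity:

λ ∝ 1/v

If v → 3.5v, then λ → λ/3.5

When velocity is increased by a factor of 3.5, the wavelength decreases by a factor of 3.5.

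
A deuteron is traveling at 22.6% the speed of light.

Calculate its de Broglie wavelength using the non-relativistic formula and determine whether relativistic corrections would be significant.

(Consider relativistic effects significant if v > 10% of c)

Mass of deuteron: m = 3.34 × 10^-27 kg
Yes, relativistic corrections are needed.

Using the non-relativistic de Broglie formula λ = h/(mv):

v = 22.6% × c = 6.775 × 10^7 m/s

λ = h/(mv)
λ = (6.626 × 10^-34 J·s) / (3.34 × 10^-27 kg × 6.775 × 10^7 m/s)
λ = 2.93 × 10^-15 m

Since v = 22.6% of c > 10% of c, relativistic corrections ARE significant and the actual wavelength would differ from this non-relativistic estimate.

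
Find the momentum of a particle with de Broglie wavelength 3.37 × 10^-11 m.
1.97 × 10^-23 kg·m/s

From the de Broglie relation λ = h/p, we solve for p:

p = h/λ
p = (6.626 × 10^-34 J·s) / (3.37 × 10^-11 m)
p = 1.97 × 10^-23 kg·m/s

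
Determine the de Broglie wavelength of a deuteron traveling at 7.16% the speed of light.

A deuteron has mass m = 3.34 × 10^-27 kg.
9.24 × 10^-15 m

Using the de Broglie relation λ = h/(mv):

v = 7.16% × c = 2.147 × 10^7 m/s

λ = h/(mv)
λ = (6.626 × 10^-34 J·s) / (3.34 × 10^-27 kg × 2.147 × 10^7 m/s)
λ = 9.24 × 10^-15 m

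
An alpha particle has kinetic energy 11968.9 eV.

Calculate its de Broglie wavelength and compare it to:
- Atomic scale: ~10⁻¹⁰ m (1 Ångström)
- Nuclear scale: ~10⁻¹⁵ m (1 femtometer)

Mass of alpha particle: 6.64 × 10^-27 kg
λ = 1.31 × 10^-13 m, which is between nuclear and atomic scales.

Using λ = h/√(2mKE):

KE = 11968.9 eV = 1.918 × 10^-15 J

λ = h/√(2mKE)
λ = (6.626 × 10^-34 J·s) / √(2 × 6.64 × 10^-27 kg × 1.918 × 10^-15 J)
λ = 1.31 × 10^-13 m

Comparison:
- Atomic scale (10⁻¹⁰ m): λ is 0.0013× this size
- Nuclear scale (10⁻¹⁵ m): λ is 1.3e+02× this size

The wavelength is between nuclear and atomic scales.

This wavelength is appropriate for probing atomic structure but too large for nuclear physics experiments.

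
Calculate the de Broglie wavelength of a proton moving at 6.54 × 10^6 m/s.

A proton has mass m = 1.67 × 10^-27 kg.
6.07 × 10^-14 m

Using the de Broglie relation λ = h/(mv):

λ = h/(mv)
λ = (6.626 × 10^-34 J·s) / (1.67 × 10^-27 kg × 6.54 × 10^6 m/s)
λ = 6.07 × 10^-14 m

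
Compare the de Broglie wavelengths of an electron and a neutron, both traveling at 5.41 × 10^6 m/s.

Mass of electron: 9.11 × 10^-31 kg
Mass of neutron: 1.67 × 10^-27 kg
The electron has the longer wavelength.

Using λ = h/(mv), since both particles have the same velocity, the wavelength depends only on mass.

For electron: λ₁ = h/(m₁v) = 1.34 × 10^-10 m
For neutron: λ₂ = h/(m₂v) = 7.33 × 10^-14 m

Since λ ∝ 1/m at constant velocity, the lighter particle has the longer wavelength.

The electron has the longer de Broglie wavelength.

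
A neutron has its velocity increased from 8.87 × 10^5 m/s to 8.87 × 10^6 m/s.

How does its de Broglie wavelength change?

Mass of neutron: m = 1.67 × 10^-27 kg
The wavelength decreases by a factor of 10.

Using λ = h/(mv):

Initial wavelength: λ₁ = h/(mv₁) = 4.47 × 10^-13 m
Final wavelength: λ₂ = h/(mv₂) = 4.47 × 10^-14 m

Since λ ∝ 1/v, when velocity increases by a factor of 10, the wavelength decreases by a factor of 10.

λ₂/λ₁ = v₁/v₂ = 1/10

The wavelength decreases by a factor of 10.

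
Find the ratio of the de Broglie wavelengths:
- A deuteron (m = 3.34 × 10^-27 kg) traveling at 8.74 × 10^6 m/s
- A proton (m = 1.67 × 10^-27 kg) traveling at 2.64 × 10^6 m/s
λ₁/λ₂ = 0.151

Using λ = h/(mv):

λ₁ = h/(m₁v₁) = 2.27 × 10^-14 m
λ₂ = h/(m₂v₂) = 1.50 × 10^-13 m

Ratio λ₁/λ₂ = (m₂v₂)/(m₁v₁)
         = (1.67 × 10^-27 kg × 2.64 × 10^6 m/s) / (3.34 × 10^-27 kg × 8.74 × 10^6 m/s)
         = 0.151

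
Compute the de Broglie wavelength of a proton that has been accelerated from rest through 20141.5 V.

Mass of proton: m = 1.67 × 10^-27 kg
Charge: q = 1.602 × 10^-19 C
2.02 × 10^-13 m

When a particle is accelerated through voltage V, it gains kinetic energy KE = qV.

The de Broglie wavelength is then λ = h/√(2mqV):

λ = h/√(2mqV)
λ = (6.626 × 10^-34 J·s) / √(2 × 1.67 × 10^-27 kg × 1.602 × 10^-19 C × 20141.5 V)
λ = 2.02 × 10^-13 m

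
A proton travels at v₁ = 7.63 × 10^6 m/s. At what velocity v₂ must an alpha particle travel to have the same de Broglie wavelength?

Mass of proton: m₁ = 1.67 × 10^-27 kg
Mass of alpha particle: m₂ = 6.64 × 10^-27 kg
v₂ = 1.92 × 10^6 m/s

For equal de Broglie wavelengths: λ₁ = λ₂

h/(m₁v₁) = h/(m₂v₂)
m₁v₁ = m₂v₂
v₂ = v₁ · (m₁/m₂)

v₂ = 7.63 × 10^6 m/s × (1.67 × 10^-27 kg / 6.64 × 10^-27 kg)
v₂ = 1.92 × 10^6 m/s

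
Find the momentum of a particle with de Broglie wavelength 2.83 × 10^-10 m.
2.34 × 10^-24 kg·m/s

From the de Broglie relation λ = h/p, we solve for p:

p = h/λ
p = (6.626 × 10^-34 J·s) / (2.83 × 10^-10 m)
p = 2.34 × 10^-24 kg·m/s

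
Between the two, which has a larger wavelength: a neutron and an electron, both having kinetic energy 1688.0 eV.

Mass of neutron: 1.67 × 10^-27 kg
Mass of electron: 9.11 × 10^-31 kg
The electron has the longer wavelength.

Using λ = h/√(2mKE):

For neutron: λ₁ = h/√(2m₁KE) = 6.97 × 10^-13 m
For electron: λ₂ = h/√(2m₂KE) = 2.98 × 10^-11 m

Since λ ∝ 1/√m at constant kinetic energy, the lighter particle has the longer wavelength.

The electron has the longer de Broglie wavelength.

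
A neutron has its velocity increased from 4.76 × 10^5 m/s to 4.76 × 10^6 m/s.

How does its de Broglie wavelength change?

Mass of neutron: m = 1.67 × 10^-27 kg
The wavelength decreases by a factor of 10.

Using λ = h/(mv):

Initial wavelength: λ₁ = h/(mv₁) = 8.34 × 10^-13 m
Final wavelength: λ₂ = h/(mv₂) = 8.34 × 10^-14 m

Since λ ∝ 1/v, when velocity increases by a factor of 10, the wavelength decreases by a factor of 10.

λ₂/λ₁ = v₁/v₂ = 1/10

The wavelength decreases by a factor of 10.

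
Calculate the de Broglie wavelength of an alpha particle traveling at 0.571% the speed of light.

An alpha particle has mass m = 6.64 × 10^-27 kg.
5.83 × 10^-14 m

Using the de Broglie relation λ = h/(mv):

v = 0.571% × c = 1.712 × 10^6 m/s

λ = h/(mv)
λ = (6.626 × 10^-34 J·s) / (6.64 × 10^-27 kg × 1.712 × 10^6 m/s)
λ = 5.83 × 10^-14 m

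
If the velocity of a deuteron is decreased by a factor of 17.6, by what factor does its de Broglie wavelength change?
The wavelength increases by a factor of 17.6.

From λ = h/(mv), the wavelength is inversely proportional to velocity:

λ ∝ 1/v

If v → v/17.6, then λ → 17.6λ

When velocity is decreased by a factor of 17.6, the wavelength increases by a factor of 17.6.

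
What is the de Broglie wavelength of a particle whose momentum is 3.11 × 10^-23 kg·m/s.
2.13 × 10^-11 m

Using the de Broglie relation λ = h/p:

λ = h/p
λ = (6.626 × 10^-34 J·s) / (3.11 × 10^-23 kg·m/s)
λ = 2.13 × 10^-11 m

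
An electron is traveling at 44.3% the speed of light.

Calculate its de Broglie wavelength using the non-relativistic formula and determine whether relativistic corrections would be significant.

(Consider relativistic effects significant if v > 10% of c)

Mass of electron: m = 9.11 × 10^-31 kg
Yes, relativistic corrections are needed.

Using the non-relativistic de Broglie formula λ = h/(mv):

v = 44.3% × c = 1.328 × 10^8 m/s

λ = h/(mv)
λ = (6.626 × 10^-34 J·s) / (9.11 × 10^-31 kg × 1.328 × 10^8 m/s)
λ = 5.48 × 10^-12 m

Since v = 44.3% of c > 10% of c, relativistic corrections ARE significant and the actual wavelength would differ from this non-relativistic estimate.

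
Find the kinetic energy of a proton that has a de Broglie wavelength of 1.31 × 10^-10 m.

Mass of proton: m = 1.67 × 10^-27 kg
7.66 × 10^-21 J (or 0.0478 eV)

From λ = h/√(2mKE), we solve for KE:

λ² = h²/(2mKE)
KE = h²/(2mλ²)
KE = (6.626 × 10^-34 J·s)² / (2 × 1.67 × 10^-27 kg × (1.31 × 10^-10 m)²)
KE = 7.66 × 10^-21 J
KE = 0.0478 eV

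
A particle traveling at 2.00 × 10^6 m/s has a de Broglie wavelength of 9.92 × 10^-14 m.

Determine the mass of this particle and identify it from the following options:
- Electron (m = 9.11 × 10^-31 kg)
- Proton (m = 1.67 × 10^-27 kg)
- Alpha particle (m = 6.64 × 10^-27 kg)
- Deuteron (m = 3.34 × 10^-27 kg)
The particle is a deuteron.

From λ = h/(mv), solve for mass:

m = h/(λv)
m = (6.626 × 10^-34 J·s) / (9.92 × 10^-14 m × 2.00 × 10^6 m/s)
m = 3.34 × 10^-27 kg

Comparing with the listed masses, this is closest to a deuteron.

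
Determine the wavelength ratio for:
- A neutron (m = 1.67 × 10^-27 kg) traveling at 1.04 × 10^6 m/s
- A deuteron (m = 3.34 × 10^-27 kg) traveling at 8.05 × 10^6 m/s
λ₁/λ₂ = 15.5

Using λ = h/(mv):

λ₁ = h/(m₁v₁) = 3.82 × 10^-13 m
λ₂ = h/(m₂v₂) = 2.46 × 10^-14 m

Ratio λ₁/λ₂ = (m₂v₂)/(m₁v₁)
         = (3.34 × 10^-27 kg × 8.05 × 10^6 m/s) / (1.67 × 10^-27 kg × 1.04 × 10^6 m/s)
         = 15.5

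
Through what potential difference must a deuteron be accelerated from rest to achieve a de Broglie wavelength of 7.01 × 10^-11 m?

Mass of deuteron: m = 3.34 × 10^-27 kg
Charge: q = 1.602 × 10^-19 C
8.35 × 10^-2 V

From λ = h/√(2mqV), we solve for V:

λ² = h²/(2mqV)
V = h²/(2mqλ²)
V = (6.626 × 10^-34 J·s)² / (2 × 3.34 × 10^-27 kg × 1.602 × 10^-19 C × (7.01 × 10^-11 m)²)
V = 8.35 × 10^-2 V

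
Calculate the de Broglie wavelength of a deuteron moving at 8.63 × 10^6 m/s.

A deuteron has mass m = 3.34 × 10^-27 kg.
2.30 × 10^-14 m

Using the de Broglie relation λ = h/(mv):

λ = h/(mv)
λ = (6.626 × 10^-34 J·s) / (3.34 × 10^-27 kg × 8.63 × 10^6 m/s)
λ = 2.30 × 10^-14 m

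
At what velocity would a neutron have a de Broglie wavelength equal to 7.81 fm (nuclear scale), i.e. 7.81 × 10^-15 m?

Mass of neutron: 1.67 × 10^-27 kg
5.08 × 10^7 m/s

From λ = h/(mv), solve for v:

v = h/(mλ)
v = (6.626 × 10^-34 J·s) / (1.67 × 10^-27 kg × 7.81 × 10^-15 m)
v = 5.08 × 10^7 m/s

Note: This velocity is 16.9% of the speed of light, so relativistic corrections would be needed for a more accurate calculation.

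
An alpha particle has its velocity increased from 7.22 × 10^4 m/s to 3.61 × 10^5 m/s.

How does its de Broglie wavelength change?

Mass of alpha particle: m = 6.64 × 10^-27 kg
The wavelength decreases by a factor of 5.

Using λ = h/(mv):

Initial wavelength: λ₁ = h/(mv₁) = 1.38 × 10^-12 m
Final wavelength: λ₂ = h/(mv₂) = 2.76 × 10^-13 m

Since λ ∝ 1/v, when velocity increases by a factor of 5, the wavelength decreases by a factor of 5.

λ₂/λ₁ = v₁/v₂ = 1/5

The wavelength decreases by a factor of 5.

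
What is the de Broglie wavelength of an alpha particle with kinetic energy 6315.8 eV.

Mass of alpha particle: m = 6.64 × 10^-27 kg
1.81 × 10^-13 m

Using λ = h/√(2mKE):

First convert KE to Joules: KE = 6315.8 eV = 1.012 × 10^-15 J

λ = h/√(2mKE)
λ = (6.626 × 10^-34 J·s) / √(2 × 6.64 × 10^-27 kg × 1.012 × 10^-15 J)
λ = 1.81 × 10^-13 m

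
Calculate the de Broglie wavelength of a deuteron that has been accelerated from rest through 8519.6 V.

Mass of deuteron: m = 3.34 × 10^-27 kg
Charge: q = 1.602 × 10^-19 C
2.19 × 10^-13 m

When a particle is accelerated through voltage V, it gains kinetic energy KE = qV.

The de Broglie wavelength is then λ = h/√(2mqV):

λ = h/√(2mqV)
λ = (6.626 × 10^-34 J·s) / √(2 × 3.34 × 10^-27 kg × 1.602 × 10^-19 C × 8519.6 V)
λ = 2.19 × 10^-13 m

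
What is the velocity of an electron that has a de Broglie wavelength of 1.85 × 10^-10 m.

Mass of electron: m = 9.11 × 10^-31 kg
3.93 × 10^6 m/s

From the de Broglie relation λ = h/(mv), we solve for v:

v = h/(mλ)
v = (6.626 × 10^-34 J·s) / (9.11 × 10^-31 kg × 1.85 × 10^-10 m)
v = 3.93 × 10^6 m/s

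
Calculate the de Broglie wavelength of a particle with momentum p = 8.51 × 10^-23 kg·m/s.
7.79 × 10^-12 m

Using the de Broglie relation λ = h/p:

λ = h/p
λ = (6.626 × 10^-34 J·s) / (8.51 × 10^-23 kg·m/s)
λ = 7.79 × 10^-12 m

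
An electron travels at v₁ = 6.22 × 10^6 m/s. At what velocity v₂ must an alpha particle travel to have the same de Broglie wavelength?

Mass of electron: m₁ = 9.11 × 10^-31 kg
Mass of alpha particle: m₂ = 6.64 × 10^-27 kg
v₂ = 8.53 × 10^2 m/s

For equal de Broglie wavelengths: λ₁ = λ₂

h/(m₁v₁) = h/(m₂v₂)
m₁v₁ = m₂v₂
v₂ = v₁ · (m₁/m₂)

v₂ = 6.22 × 10^6 m/s × (9.11 × 10^-31 kg / 6.64 × 10^-27 kg)
v₂ = 8.53 × 10^2 m/s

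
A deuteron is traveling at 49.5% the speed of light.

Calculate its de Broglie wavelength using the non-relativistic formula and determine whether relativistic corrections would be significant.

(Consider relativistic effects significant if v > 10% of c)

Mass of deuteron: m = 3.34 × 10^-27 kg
Yes, relativistic corrections are needed.

Using the non-relativistic de Broglie formula λ = h/(mv):

v = 49.5% × c = 1.484 × 10^8 m/s

λ = h/(mv)
λ = (6.626 × 10^-34 J·s) / (3.34 × 10^-27 kg × 1.484 × 10^8 m/s)
λ = 1.34 × 10^-15 m

Since v = 49.5% of c > 10% of c, relativistic corrections ARE significant and the actual wavelength would differ from this non-relativistic estimate.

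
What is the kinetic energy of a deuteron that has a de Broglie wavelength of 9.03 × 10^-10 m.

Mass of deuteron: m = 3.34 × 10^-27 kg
8.06 × 10^-23 J (or 5.03 × 10^-4 eV)

From λ = h/√(2mKE), we solve for KE:

λ² = h²/(2mKE)
KE = h²/(2mλ²)
KE = (6.626 × 10^-34 J·s)² / (2 × 3.34 × 10^-27 kg × (9.03 × 10^-10 m)²)
KE = 8.06 × 10^-23 J
KE = 5.03 × 10^-4 eV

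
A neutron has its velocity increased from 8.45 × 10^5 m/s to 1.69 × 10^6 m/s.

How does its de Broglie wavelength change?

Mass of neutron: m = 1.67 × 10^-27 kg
The wavelength decreases by a factor of 2.

Using λ = h/(mv):

Initial wavelength: λ₁ = h/(mv₁) = 4.70 × 10^-13 m
Final wavelength: λ₂ = h/(mv₂) = 2.35 × 10^-13 m

Since λ ∝ 1/v, when velocity increases by a factor of 2, the wavelength decreases by a factor of 2.

λ₂/λ₁ = v₁/v₂ = 1/2

The wavelength decreases by a factor of 2.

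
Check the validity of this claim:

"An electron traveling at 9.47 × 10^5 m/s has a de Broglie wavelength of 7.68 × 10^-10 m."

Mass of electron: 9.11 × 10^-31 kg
True

The claim is correct.

Using λ = h/(mv):
λ = (6.626 × 10^-34 J·s) / (9.11 × 10^-31 kg × 9.47 × 10^5 m/s)
λ = 7.68 × 10^-10 m

This matches the claimed value.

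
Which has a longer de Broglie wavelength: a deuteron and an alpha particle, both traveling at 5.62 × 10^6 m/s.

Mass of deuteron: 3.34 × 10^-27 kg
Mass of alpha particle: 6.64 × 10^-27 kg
The deuteron has the longer wavelength.

Using λ = h/(mv), since both particles have the same velocity, the wavelength depends only on mass.

For deuteron: λ₁ = h/(m₁v) = 3.53 × 10^-14 m
For alpha particle: λ₂ = h/(m₂v) = 1.78 × 10^-14 m

Since λ ∝ 1/m at constant velocity, the lighter particle has the longer wavelength.

The deuteron has the longer de Broglie wavelength.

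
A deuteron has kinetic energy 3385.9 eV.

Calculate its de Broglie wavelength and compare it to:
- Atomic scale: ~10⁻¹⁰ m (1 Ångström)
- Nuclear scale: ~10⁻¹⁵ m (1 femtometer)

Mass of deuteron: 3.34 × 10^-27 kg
λ = 3.48 × 10^-13 m, which is between nuclear and atomic scales.

Using λ = h/√(2mKE):

KE = 3385.9 eV = 5.425 × 10^-16 J

λ = h/√(2mKE)
λ = (6.626 × 10^-34 J·s) / √(2 × 3.34 × 10^-27 kg × 5.425 × 10^-16 J)
λ = 3.48 × 10^-13 m

Comparison:
- Atomic scale (10⁻¹⁰ m): λ is 0.0035× this size
- Nuclear scale (10⁻¹⁵ m): λ is 3.5e+02× this size

The wavelength is between nuclear and atomic scales.

This wavelength is appropriate for probing atomic structure but too large for nuclear physics experiments.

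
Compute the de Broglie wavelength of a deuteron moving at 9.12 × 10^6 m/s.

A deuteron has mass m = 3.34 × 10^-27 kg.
2.18 × 10^-14 m

Using the de Broglie relation λ = h/(mv):

λ = h/(mv)
λ = (6.626 × 10^-34 J·s) / (3.34 × 10^-27 kg × 9.12 × 10^6 m/s)
λ = 2.18 × 10^-14 m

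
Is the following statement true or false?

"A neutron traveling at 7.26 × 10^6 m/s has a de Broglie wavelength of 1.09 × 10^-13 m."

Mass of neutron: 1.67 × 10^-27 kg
False

The claim is incorrect.

Using λ = h/(mv):
λ = (6.626 × 10^-34 J·s) / (1.67 × 10^-27 kg × 7.26 × 10^6 m/s)
λ = 5.47 × 10^-14 m

The actual wavelength differs from the claimed 1.09 × 10^-13 m.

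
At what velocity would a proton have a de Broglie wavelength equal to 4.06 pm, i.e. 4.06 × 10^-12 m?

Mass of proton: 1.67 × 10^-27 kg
9.77 × 10^4 m/s

From λ = h/(mv), solve for v:

v = h/(mλ)
v = (6.626 × 10^-34 J·s) / (1.67 × 10^-27 kg × 4.06 × 10^-12 m)
v = 9.77 × 10^4 m/s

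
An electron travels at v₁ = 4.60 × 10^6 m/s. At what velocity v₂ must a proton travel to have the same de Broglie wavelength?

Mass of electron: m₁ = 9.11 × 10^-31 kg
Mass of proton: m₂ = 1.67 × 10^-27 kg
v₂ = 2.51 × 10^3 m/s

For equal de Broglie wavelengths: λ₁ = λ₂

h/(m₁v₁) = h/(m₂v₂)
m₁v₁ = m₂v₂
v₂ = v₁ · (m₁/m₂)

v₂ = 4.60 × 10^6 m/s × (9.11 × 10^-31 kg / 1.67 × 10^-27 kg)
v₂ = 2.51 × 10^3 m/s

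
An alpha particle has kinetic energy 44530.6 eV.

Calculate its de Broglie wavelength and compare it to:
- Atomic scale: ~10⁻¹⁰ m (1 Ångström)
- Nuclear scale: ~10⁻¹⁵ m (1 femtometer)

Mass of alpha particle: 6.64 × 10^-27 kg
λ = 6.81 × 10^-14 m, which is between nuclear and atomic scales.

Using λ = h/√(2mKE):

KE = 44530.6 eV = 7.135 × 10^-15 J

λ = h/√(2mKE)
λ = (6.626 × 10^-34 J·s) / √(2 × 6.64 × 10^-27 kg × 7.135 × 10^-15 J)
λ = 6.81 × 10^-14 m

Comparison:
- Atomic scale (10⁻¹⁰ m): λ is 0.00068× this size
- Nuclear scale (10⁻¹⁵ m): λ is 68× this size

The wavelength is between nuclear and atomic scales.

This wavelength is appropriate for probing atomic structure but too large for nuclear physics experiments.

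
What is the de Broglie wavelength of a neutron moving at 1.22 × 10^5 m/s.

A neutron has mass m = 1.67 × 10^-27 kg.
3.25 × 10^-12 m

Using the de Broglie relation λ = h/(mv):

λ = h/(mv)
λ = (6.626 × 10^-34 J·s) / (1.67 × 10^-27 kg × 1.22 × 10^5 m/s)
λ = 3.25 × 10^-12 m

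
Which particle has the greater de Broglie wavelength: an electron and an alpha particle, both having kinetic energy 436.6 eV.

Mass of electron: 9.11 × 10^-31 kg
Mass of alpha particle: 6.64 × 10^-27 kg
The electron has the longer wavelength.

Using λ = h/√(2mKE):

For electron: λ₁ = h/√(2m₁KE) = 5.87 × 10^-11 m
For alpha particle: λ₂ = h/√(2m₂KE) = 6.87 × 10^-13 m

Since λ ∝ 1/√m at constant kinetic energy, the lighter particle has the longer wavelength.

The electron has the longer de Broglie wavelength.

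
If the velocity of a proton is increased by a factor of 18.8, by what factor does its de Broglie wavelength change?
The wavelength decreases by a factor of 18.8.

From λ = h/(mv), the wavelength is inversely proportional to velocity:

λ ∝ 1/v

If v → 18.8v, then λ → λ/18.8

When velocity is increased by a factor of 18.8, the wavelength decreases by a factor of 18.8.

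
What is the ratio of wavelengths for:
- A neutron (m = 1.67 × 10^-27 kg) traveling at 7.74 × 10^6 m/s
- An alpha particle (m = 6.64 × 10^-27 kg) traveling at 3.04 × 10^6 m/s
λ₁/λ₂ = 1.56

Using λ = h/(mv):

λ₁ = h/(m₁v₁) = 5.13 × 10^-14 m
λ₂ = h/(m₂v₂) = 3.28 × 10^-14 m

Ratio λ₁/λ₂ = (m₂v₂)/(m₁v₁)
         = (6.64 × 10^-27 kg × 3.04 × 10^6 m/s) / (1.67 × 10^-27 kg × 7.74 × 10^6 m/s)
         = 1.56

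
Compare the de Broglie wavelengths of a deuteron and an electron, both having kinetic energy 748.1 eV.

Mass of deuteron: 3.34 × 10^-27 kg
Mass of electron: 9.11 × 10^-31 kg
The electron has the longer wavelength.

Using λ = h/√(2mKE):

For deuteron: λ₁ = h/√(2m₁KE) = 7.41 × 10^-13 m
For electron: λ₂ = h/√(2m₂KE) = 4.48 × 10^-11 m

Since λ ∝ 1/√m at constant kinetic energy, the lighter particle has the longer wavelength.

The electron has the longer de Broglie wavelength.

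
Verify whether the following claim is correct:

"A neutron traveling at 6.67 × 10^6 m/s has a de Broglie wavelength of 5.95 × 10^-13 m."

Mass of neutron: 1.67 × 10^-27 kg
False

The claim is incorrect.

Using λ = h/(mv):
λ = (6.626 × 10^-34 J·s) / (1.67 × 10^-27 kg × 6.67 × 10^6 m/s)
λ = 5.95 × 10^-14 m

The actual wavelength differs from the claimed 5.95 × 10^-13 m.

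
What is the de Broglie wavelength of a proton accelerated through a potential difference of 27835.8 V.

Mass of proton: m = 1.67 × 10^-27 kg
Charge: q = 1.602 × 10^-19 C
1.72 × 10^-13 m

When a particle is accelerated through voltage V, it gains kinetic energy KE = qV.

The de Broglie wavelength is then λ = h/√(2mqV):

λ = h/√(2mqV)
λ = (6.626 × 10^-34 J·s) / √(2 × 1.67 × 10^-27 kg × 1.602 × 10^-19 C × 27835.8 V)
λ = 1.72 × 10^-13 m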